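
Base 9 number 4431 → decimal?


Positional values (base 9):
  1 × 9^0 = 1 × 1 = 1
  3 × 9^1 = 3 × 9 = 27
  4 × 9^2 = 4 × 81 = 324
  4 × 9^3 = 4 × 729 = 2916
Sum = 1 + 27 + 324 + 2916
= 3268


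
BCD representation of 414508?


Each digit → 4-bit binary:
  4 → 0100
  1 → 0001
  4 → 0100
  5 → 0101
  0 → 0000
  8 → 1000
= 0100 0001 0100 0101 0000 1000


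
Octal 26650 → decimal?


Positional values:
Position 0: 0 × 8^0 = 0
Position 1: 5 × 8^1 = 40
Position 2: 6 × 8^2 = 384
Position 3: 6 × 8^3 = 3072
Position 4: 2 × 8^4 = 8192
Sum = 0 + 40 + 384 + 3072 + 8192
= 11688


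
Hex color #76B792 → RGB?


Hex: #76B792
R = 76₁₆ = 118
G = B7₁₆ = 183
B = 92₁₆ = 146
= RGB(118, 183, 146)


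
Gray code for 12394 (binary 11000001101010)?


Binary: 11000001101010
Gray code: G = B XOR (B >> 1)
B >> 1 = 01100000110101
11000001101010 XOR 01100000110101:
  1 XOR 0 = 1
  1 XOR 1 = 0
  0 XOR 1 = 1
  0 XOR 0 = 0
  0 XOR 0 = 0
  0 XOR 0 = 0
  0 XOR 0 = 0
  1 XOR 0 = 1
  1 XOR 1 = 0
  0 XOR 1 = 1
  1 XOR 0 = 1
  0 XOR 1 = 1
  1 XOR 0 = 1
  0 XOR 1 = 1
= 10100001011111


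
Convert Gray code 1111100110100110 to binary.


Gray code: 1111100110100110
MSB stays the same: 1
Each subsequent bit = prev_binary XOR current_gray:
  B[1] = 1 XOR 1 = 0
  B[2] = 0 XOR 1 = 1
  B[3] = 1 XOR 1 = 0
  B[4] = 0 XOR 1 = 1
  B[5] = 1 XOR 0 = 1
  B[6] = 1 XOR 0 = 1
  B[7] = 1 XOR 1 = 0
  B[8] = 0 XOR 1 = 1
  B[9] = 1 XOR 0 = 1
  B[10] = 1 XOR 1 = 0
  B[11] = 0 XOR 0 = 0
  B[12] = 0 XOR 0 = 0
  B[13] = 0 XOR 1 = 1
  B[14] = 1 XOR 1 = 0
  B[15] = 0 XOR 0 = 0
= 1010111011000100 (44740 decimal)


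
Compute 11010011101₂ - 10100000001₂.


Align and subtract column by column (LSB to MSB, borrowing when needed):
  11010011101
- 10100000001
  -----------
  col 0: (1 - 0 borrow-in) - 1 → 1 - 1 = 0, borrow out 0
  col 1: (0 - 0 borrow-in) - 0 → 0 - 0 = 0, borrow out 0
  col 2: (1 - 0 borrow-in) - 0 → 1 - 0 = 1, borrow out 0
  col 3: (1 - 0 borrow-in) - 0 → 1 - 0 = 1, borrow out 0
  col 4: (1 - 0 borrow-in) - 0 → 1 - 0 = 1, borrow out 0
  col 5: (0 - 0 borrow-in) - 0 → 0 - 0 = 0, borrow out 0
  col 6: (0 - 0 borrow-in) - 0 → 0 - 0 = 0, borrow out 0
  col 7: (1 - 0 borrow-in) - 0 → 1 - 0 = 1, borrow out 0
  col 8: (0 - 0 borrow-in) - 1 → borrow from next column: (0+2) - 1 = 1, borrow out 1
  col 9: (1 - 1 borrow-in) - 0 → 0 - 0 = 0, borrow out 0
  col 10: (1 - 0 borrow-in) - 1 → 1 - 1 = 0, borrow out 0
Reading bits MSB→LSB: 00110011100
Strip leading zeros: 110011100
= 110011100


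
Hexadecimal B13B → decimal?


Positional values:
Position 0: B × 16^0 = 11 × 1 = 11
Position 1: 3 × 16^1 = 3 × 16 = 48
Position 2: 1 × 16^2 = 1 × 256 = 256
Position 3: B × 16^3 = 11 × 4096 = 45056
Sum = 11 + 48 + 256 + 45056
= 45371


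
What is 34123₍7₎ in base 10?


Positional values (base 7):
  3 × 7^0 = 3 × 1 = 3
  2 × 7^1 = 2 × 7 = 14
  1 × 7^2 = 1 × 49 = 49
  4 × 7^3 = 4 × 343 = 1372
  3 × 7^4 = 3 × 2401 = 7203
Sum = 3 + 14 + 49 + 1372 + 7203
= 8641


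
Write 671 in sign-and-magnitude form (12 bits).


Sign bit: 0 (positive)
Magnitude: 671 = 01010011111
= 001010011111


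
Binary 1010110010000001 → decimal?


Positional values:
Bit 0: 1 × 2^0 = 1
Bit 7: 1 × 2^7 = 128
Bit 10: 1 × 2^10 = 1024
Bit 11: 1 × 2^11 = 2048
Bit 13: 1 × 2^13 = 8192
Bit 15: 1 × 2^15 = 32768
Sum = 1 + 128 + 1024 + 2048 + 8192 + 32768
= 44161


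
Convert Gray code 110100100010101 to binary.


Gray code: 110100100010101
MSB stays the same: 1
Each subsequent bit = prev_binary XOR current_gray:
  B[1] = 1 XOR 1 = 0
  B[2] = 0 XOR 0 = 0
  B[3] = 0 XOR 1 = 1
  B[4] = 1 XOR 0 = 1
  B[5] = 1 XOR 0 = 1
  B[6] = 1 XOR 1 = 0
  B[7] = 0 XOR 0 = 0
  B[8] = 0 XOR 0 = 0
  B[9] = 0 XOR 0 = 0
  B[10] = 0 XOR 1 = 1
  B[11] = 1 XOR 0 = 1
  B[12] = 1 XOR 1 = 0
  B[13] = 0 XOR 0 = 0
  B[14] = 0 XOR 1 = 1
= 100111000011001 (19993 decimal)


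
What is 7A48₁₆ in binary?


Each hex digit → 4 binary bits:
  7 = 0111
  A = 1010
  4 = 0100
  8 = 1000
Concatenate: 0111 1010 0100 1000
= 0111101001001000


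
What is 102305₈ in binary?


Each octal digit → 3 binary bits:
  1 = 001
  0 = 000
  2 = 010
  3 = 011
  0 = 000
  5 = 101
Concatenate: 001 000 010 011 000 101
= 001000010011000101


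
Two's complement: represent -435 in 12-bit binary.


Original: 000110110011
Step 1 - Invert all bits: 111001001100
Step 2 - Add 1: 111001001100 + 1
= 111001001101 (represents -435)


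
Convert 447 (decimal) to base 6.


Divide by 6 repeatedly:
447 ÷ 6 = 74 remainder 3
74 ÷ 6 = 12 remainder 2
12 ÷ 6 = 2 remainder 0
2 ÷ 6 = 0 remainder 2
Reading remainders bottom-up:
= 2023


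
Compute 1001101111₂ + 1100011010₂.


Align and add column by column (LSB to MSB, carry propagating):
  01001101111
+ 01100011010
  -----------
  col 0: 1 + 0 + 0 (carry in) = 1 → bit 1, carry out 0
  col 1: 1 + 1 + 0 (carry in) = 2 → bit 0, carry out 1
  col 2: 1 + 0 + 1 (carry in) = 2 → bit 0, carry out 1
  col 3: 1 + 1 + 1 (carry in) = 3 → bit 1, carry out 1
  col 4: 0 + 1 + 1 (carry in) = 2 → bit 0, carry out 1
  col 5: 1 + 0 + 1 (carry in) = 2 → bit 0, carry out 1
  col 6: 1 + 0 + 1 (carry in) = 2 → bit 0, carry out 1
  col 7: 0 + 0 + 1 (carry in) = 1 → bit 1, carry out 0
  col 8: 0 + 1 + 0 (carry in) = 1 → bit 1, carry out 0
  col 9: 1 + 1 + 0 (carry in) = 2 → bit 0, carry out 1
  col 10: 0 + 0 + 1 (carry in) = 1 → bit 1, carry out 0
Reading bits MSB→LSB: 10110001001
Strip leading zeros: 10110001001
= 10110001001


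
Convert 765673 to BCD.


Each digit → 4-bit binary:
  7 → 0111
  6 → 0110
  5 → 0101
  6 → 0110
  7 → 0111
  3 → 0011
= 0111 0110 0101 0110 0111 0011


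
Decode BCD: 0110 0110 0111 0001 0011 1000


Each 4-bit group → digit:
  0110 → 6
  0110 → 6
  0111 → 7
  0001 → 1
  0011 → 3
  1000 → 8
= 667138


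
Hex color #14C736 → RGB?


Hex: #14C736
R = 14₁₆ = 20
G = C7₁₆ = 199
B = 36₁₆ = 54
= RGB(20, 199, 54)


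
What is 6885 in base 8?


Divide by 8 repeatedly:
6885 ÷ 8 = 860 remainder 5
860 ÷ 8 = 107 remainder 4
107 ÷ 8 = 13 remainder 3
13 ÷ 8 = 1 remainder 5
1 ÷ 8 = 0 remainder 1
Reading remainders bottom-up:
= 0o15345


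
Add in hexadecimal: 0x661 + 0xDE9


Align and add column by column (LSB to MSB, each column mod 16 with carry):
  0661
+ 0DE9
  ----
  col 0: 1(1) + 9(9) + 0 (carry in) = 10 → A(10), carry out 0
  col 1: 6(6) + E(14) + 0 (carry in) = 20 → 4(4), carry out 1
  col 2: 6(6) + D(13) + 1 (carry in) = 20 → 4(4), carry out 1
  col 3: 0(0) + 0(0) + 1 (carry in) = 1 → 1(1), carry out 0
Reading digits MSB→LSB: 144A
Strip leading zeros: 144A
= 0x144A


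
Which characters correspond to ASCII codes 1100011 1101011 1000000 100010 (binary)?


Codes (binary): 1100011 1101011 1000000 100010
Per-code ASCII lookup:
  1100011 = 99  (range 97-122: lowercase, 99 - 97 = 2) → 'c'
  1101011 = 107  (range 97-122: lowercase, 107 - 97 = 10) → 'k'
  1000000 = 64  (special character) → '@'
  100010 = 34  (special character) → '"'
= 'ck@"'


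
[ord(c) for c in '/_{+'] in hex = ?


String: '/_{+'  (4 characters)
Per-character ASCII lookup:
  '/': special character: '/' = 47 → 0x2F
  '_': special character: '_' = 95 → 0x5F
  '{': special character: '{' = 123 → 0x7B
  '+': special character: '+' = 43 → 0x2B
= 0x2F 0x5F 0x7B 0x2B


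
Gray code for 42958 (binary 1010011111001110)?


Binary: 1010011111001110
Gray code: G = B XOR (B >> 1)
B >> 1 = 0101001111100111
1010011111001110 XOR 0101001111100111:
  1 XOR 0 = 1
  0 XOR 1 = 1
  1 XOR 0 = 1
  0 XOR 1 = 1
  0 XOR 0 = 0
  1 XOR 0 = 1
  1 XOR 1 = 0
  1 XOR 1 = 0
  1 XOR 1 = 0
  1 XOR 1 = 0
  0 XOR 1 = 1
  0 XOR 0 = 0
  1 XOR 0 = 1
  1 XOR 1 = 0
  1 XOR 1 = 0
  0 XOR 1 = 1
= 1111010000101001


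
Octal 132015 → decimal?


Positional values:
Position 0: 5 × 8^0 = 5
Position 1: 1 × 8^1 = 8
Position 2: 0 × 8^2 = 0
Position 3: 2 × 8^3 = 1024
Position 4: 3 × 8^4 = 12288
Position 5: 1 × 8^5 = 32768
Sum = 5 + 8 + 0 + 1024 + 12288 + 32768
= 46093


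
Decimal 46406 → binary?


Divide by 2 repeatedly:
46406 ÷ 2 = 23203 remainder 0
23203 ÷ 2 = 11601 remainder 1
11601 ÷ 2 = 5800 remainder 1
5800 ÷ 2 = 2900 remainder 0
2900 ÷ 2 = 1450 remainder 0
1450 ÷ 2 = 725 remainder 0
725 ÷ 2 = 362 remainder 1
362 ÷ 2 = 181 remainder 0
181 ÷ 2 = 90 remainder 1
90 ÷ 2 = 45 remainder 0
45 ÷ 2 = 22 remainder 1
22 ÷ 2 = 11 remainder 0
11 ÷ 2 = 5 remainder 1
5 ÷ 2 = 2 remainder 1
2 ÷ 2 = 1 remainder 0
1 ÷ 2 = 0 remainder 1
Reading remainders bottom-up:
= 1011010101000110


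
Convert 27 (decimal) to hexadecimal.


Divide by 16 repeatedly:
27 ÷ 16 = 1 remainder 11 (B)
1 ÷ 16 = 0 remainder 1 (1)
Reading remainders bottom-up:
= 0x1B


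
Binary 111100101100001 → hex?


Group into 4-bit nibbles: 0111100101100001
  0111 = 7
  1001 = 9
  0110 = 6
  0001 = 1
= 0x7961


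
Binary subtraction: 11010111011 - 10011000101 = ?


Align and subtract column by column (LSB to MSB, borrowing when needed):
  11010111011
- 10011000101
  -----------
  col 0: (1 - 0 borrow-in) - 1 → 1 - 1 = 0, borrow out 0
  col 1: (1 - 0 borrow-in) - 0 → 1 - 0 = 1, borrow out 0
  col 2: (0 - 0 borrow-in) - 1 → borrow from next column: (0+2) - 1 = 1, borrow out 1
  col 3: (1 - 1 borrow-in) - 0 → 0 - 0 = 0, borrow out 0
  col 4: (1 - 0 borrow-in) - 0 → 1 - 0 = 1, borrow out 0
  col 5: (1 - 0 borrow-in) - 0 → 1 - 0 = 1, borrow out 0
  col 6: (0 - 0 borrow-in) - 1 → borrow from next column: (0+2) - 1 = 1, borrow out 1
  col 7: (1 - 1 borrow-in) - 1 → borrow from next column: (0+2) - 1 = 1, borrow out 1
  col 8: (0 - 1 borrow-in) - 0 → borrow from next column: (-1+2) - 0 = 1, borrow out 1
  col 9: (1 - 1 borrow-in) - 0 → 0 - 0 = 0, borrow out 0
  col 10: (1 - 0 borrow-in) - 1 → 1 - 1 = 0, borrow out 0
Reading bits MSB→LSB: 00111110110
Strip leading zeros: 111110110
= 111110110


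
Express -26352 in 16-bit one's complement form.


Original: 0110011011110000
Invert all bits:
  bit 0: 0 → 1
  bit 1: 1 → 0
  bit 2: 1 → 0
  bit 3: 0 → 1
  bit 4: 0 → 1
  bit 5: 1 → 0
  bit 6: 1 → 0
  bit 7: 0 → 1
  bit 8: 1 → 0
  bit 9: 1 → 0
  bit 10: 1 → 0
  bit 11: 1 → 0
  bit 12: 0 → 1
  bit 13: 0 → 1
  bit 14: 0 → 1
  bit 15: 0 → 1
= 1001100100001111


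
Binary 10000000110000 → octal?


Group into 3-bit groups: 010000000110000
  010 = 2
  000 = 0
  000 = 0
  110 = 6
  000 = 0
= 0o20060


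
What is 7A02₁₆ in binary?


Each hex digit → 4 binary bits:
  7 = 0111
  A = 1010
  0 = 0000
  2 = 0010
Concatenate: 0111 1010 0000 0010
= 0111101000000010


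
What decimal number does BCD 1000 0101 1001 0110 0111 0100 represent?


Each 4-bit group → digit:
  1000 → 8
  0101 → 5
  1001 → 9
  0110 → 6
  0111 → 7
  0100 → 4
= 859674


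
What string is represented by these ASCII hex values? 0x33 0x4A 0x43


Codes (hex): 0x33 0x4A 0x43
Per-code ASCII lookup:
  0x33 = 51  (range 48-57: digits, 51 - 48 = 3) → '3'
  0x4A = 74  (range 65-90: uppercase, 74 - 65 = 9) → 'J'
  0x43 = 67  (range 65-90: uppercase, 67 - 65 = 2) → 'C'
= '3JC'


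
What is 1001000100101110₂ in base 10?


Positional values:
Bit 1: 1 × 2^1 = 2
Bit 2: 1 × 2^2 = 4
Bit 3: 1 × 2^3 = 8
Bit 5: 1 × 2^5 = 32
Bit 8: 1 × 2^8 = 256
Bit 12: 1 × 2^12 = 4096
Bit 15: 1 × 2^15 = 32768
Sum = 2 + 4 + 8 + 32 + 256 + 4096 + 32768
= 37166


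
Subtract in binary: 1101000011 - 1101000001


Align and subtract column by column (LSB to MSB, borrowing when needed):
  1101000011
- 1101000001
  ----------
  col 0: (1 - 0 borrow-in) - 1 → 1 - 1 = 0, borrow out 0
  col 1: (1 - 0 borrow-in) - 0 → 1 - 0 = 1, borrow out 0
  col 2: (0 - 0 borrow-in) - 0 → 0 - 0 = 0, borrow out 0
  col 3: (0 - 0 borrow-in) - 0 → 0 - 0 = 0, borrow out 0
  col 4: (0 - 0 borrow-in) - 0 → 0 - 0 = 0, borrow out 0
  col 5: (0 - 0 borrow-in) - 0 → 0 - 0 = 0, borrow out 0
  col 6: (1 - 0 borrow-in) - 1 → 1 - 1 = 0, borrow out 0
  col 7: (0 - 0 borrow-in) - 0 → 0 - 0 = 0, borrow out 0
  col 8: (1 - 0 borrow-in) - 1 → 1 - 1 = 0, borrow out 0
  col 9: (1 - 0 borrow-in) - 1 → 1 - 1 = 0, borrow out 0
Reading bits MSB→LSB: 0000000010
Strip leading zeros: 10
= 10


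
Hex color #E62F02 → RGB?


Hex: #E62F02
R = E6₁₆ = 230
G = 2F₁₆ = 47
B = 02₁₆ = 2
= RGB(230, 47, 2)


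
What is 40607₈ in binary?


Each octal digit → 3 binary bits:
  4 = 100
  0 = 000
  6 = 110
  0 = 000
  7 = 111
Concatenate: 100 000 110 000 111
= 100000110000111


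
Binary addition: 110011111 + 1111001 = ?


Align and add column by column (LSB to MSB, carry propagating):
  0110011111
+ 0001111001
  ----------
  col 0: 1 + 1 + 0 (carry in) = 2 → bit 0, carry out 1
  col 1: 1 + 0 + 1 (carry in) = 2 → bit 0, carry out 1
  col 2: 1 + 0 + 1 (carry in) = 2 → bit 0, carry out 1
  col 3: 1 + 1 + 1 (carry in) = 3 → bit 1, carry out 1
  col 4: 1 + 1 + 1 (carry in) = 3 → bit 1, carry out 1
  col 5: 0 + 1 + 1 (carry in) = 2 → bit 0, carry out 1
  col 6: 0 + 1 + 1 (carry in) = 2 → bit 0, carry out 1
  col 7: 1 + 0 + 1 (carry in) = 2 → bit 0, carry out 1
  col 8: 1 + 0 + 1 (carry in) = 2 → bit 0, carry out 1
  col 9: 0 + 0 + 1 (carry in) = 1 → bit 1, carry out 0
Reading bits MSB→LSB: 1000011000
Strip leading zeros: 1000011000
= 1000011000


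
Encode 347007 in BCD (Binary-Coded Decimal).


Each digit → 4-bit binary:
  3 → 0011
  4 → 0100
  7 → 0111
  0 → 0000
  0 → 0000
  7 → 0111
= 0011 0100 0111 0000 0000 0111


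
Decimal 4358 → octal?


Divide by 8 repeatedly:
4358 ÷ 8 = 544 remainder 6
544 ÷ 8 = 68 remainder 0
68 ÷ 8 = 8 remainder 4
8 ÷ 8 = 1 remainder 0
1 ÷ 8 = 0 remainder 1
Reading remainders bottom-up:
= 0o10406


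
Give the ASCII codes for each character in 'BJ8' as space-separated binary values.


String: 'BJ8'  (3 characters)
Per-character ASCII lookup:
  'B': uppercase starts at 65: 'B' = 65 + 1 = 66 → 1000010
  'J': uppercase starts at 65: 'J' = 65 + 9 = 74 → 1001010
  '8': digits start at 48: '8' = 48 + 8 = 56 → 111000
= 1000010 1001010 111000


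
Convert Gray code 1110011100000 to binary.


Gray code: 1110011100000
MSB stays the same: 1
Each subsequent bit = prev_binary XOR current_gray:
  B[1] = 1 XOR 1 = 0
  B[2] = 0 XOR 1 = 1
  B[3] = 1 XOR 0 = 1
  B[4] = 1 XOR 0 = 1
  B[5] = 1 XOR 1 = 0
  B[6] = 0 XOR 1 = 1
  B[7] = 1 XOR 1 = 0
  B[8] = 0 XOR 0 = 0
  B[9] = 0 XOR 0 = 0
  B[10] = 0 XOR 0 = 0
  B[11] = 0 XOR 0 = 0
  B[12] = 0 XOR 0 = 0
= 1011101000000 (5952 decimal)


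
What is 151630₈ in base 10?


Positional values:
Position 0: 0 × 8^0 = 0
Position 1: 3 × 8^1 = 24
Position 2: 6 × 8^2 = 384
Position 3: 1 × 8^3 = 512
Position 4: 5 × 8^4 = 20480
Position 5: 1 × 8^5 = 32768
Sum = 0 + 24 + 384 + 512 + 20480 + 32768
= 54168


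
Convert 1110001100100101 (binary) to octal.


Group into 3-bit groups: 001110001100100101
  001 = 1
  110 = 6
  001 = 1
  100 = 4
  100 = 4
  101 = 5
= 0o161445


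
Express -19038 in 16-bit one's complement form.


Original: 0100101001011110
Invert all bits:
  bit 0: 0 → 1
  bit 1: 1 → 0
  bit 2: 0 → 1
  bit 3: 0 → 1
  bit 4: 1 → 0
  bit 5: 0 → 1
  bit 6: 1 → 0
  bit 7: 0 → 1
  bit 8: 0 → 1
  bit 9: 1 → 0
  bit 10: 0 → 1
  bit 11: 1 → 0
  bit 12: 1 → 0
  bit 13: 1 → 0
  bit 14: 1 → 0
  bit 15: 0 → 1
= 1011010110100001


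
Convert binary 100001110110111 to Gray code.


Binary: 100001110110111
Gray code: G = B XOR (B >> 1)
B >> 1 = 010000111011011
100001110110111 XOR 010000111011011:
  1 XOR 0 = 1
  0 XOR 1 = 1
  0 XOR 0 = 0
  0 XOR 0 = 0
  0 XOR 0 = 0
  1 XOR 0 = 1
  1 XOR 1 = 0
  1 XOR 1 = 0
  0 XOR 1 = 1
  1 XOR 0 = 1
  1 XOR 1 = 0
  0 XOR 1 = 1
  1 XOR 0 = 1
  1 XOR 1 = 0
  1 XOR 1 = 0
= 110001001101100


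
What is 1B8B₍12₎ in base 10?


Positional values (base 12):
  B × 12^0 = 11 × 1 = 11
  8 × 12^1 = 8 × 12 = 96
  B × 12^2 = 11 × 144 = 1584
  1 × 12^3 = 1 × 1728 = 1728
Sum = 11 + 96 + 1584 + 1728
= 3419


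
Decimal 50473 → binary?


Divide by 2 repeatedly:
50473 ÷ 2 = 25236 remainder 1
25236 ÷ 2 = 12618 remainder 0
12618 ÷ 2 = 6309 remainder 0
6309 ÷ 2 = 3154 remainder 1
3154 ÷ 2 = 1577 remainder 0
1577 ÷ 2 = 788 remainder 1
788 ÷ 2 = 394 remainder 0
394 ÷ 2 = 197 remainder 0
197 ÷ 2 = 98 remainder 1
98 ÷ 2 = 49 remainder 0
49 ÷ 2 = 24 remainder 1
24 ÷ 2 = 12 remainder 0
12 ÷ 2 = 6 remainder 0
6 ÷ 2 = 3 remainder 0
3 ÷ 2 = 1 remainder 1
1 ÷ 2 = 0 remainder 1
Reading remainders bottom-up:
= 1100010100101001


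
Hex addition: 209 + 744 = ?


Align and add column by column (LSB to MSB, each column mod 16 with carry):
  0209
+ 0744
  ----
  col 0: 9(9) + 4(4) + 0 (carry in) = 13 → D(13), carry out 0
  col 1: 0(0) + 4(4) + 0 (carry in) = 4 → 4(4), carry out 0
  col 2: 2(2) + 7(7) + 0 (carry in) = 9 → 9(9), carry out 0
  col 3: 0(0) + 0(0) + 0 (carry in) = 0 → 0(0), carry out 0
Reading digits MSB→LSB: 094D
Strip leading zeros: 94D
= 0x94D


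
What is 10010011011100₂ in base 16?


Group into 4-bit nibbles: 0010010011011100
  0010 = 2
  0100 = 4
  1101 = D
  1100 = C
= 0x24DC


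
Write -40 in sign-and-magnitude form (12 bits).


Sign bit: 1 (negative)
Magnitude: 40 = 00000101000
= 100000101000


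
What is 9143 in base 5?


Divide by 5 repeatedly:
9143 ÷ 5 = 1828 remainder 3
1828 ÷ 5 = 365 remainder 3
365 ÷ 5 = 73 remainder 0
73 ÷ 5 = 14 remainder 3
14 ÷ 5 = 2 remainder 4
2 ÷ 5 = 0 remainder 2
Reading remainders bottom-up:
= 243033


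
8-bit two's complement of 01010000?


Original: 01010000
Step 1 - Invert all bits: 10101111
Step 2 - Add 1: 10101111 + 1
= 10110000 (represents -80)


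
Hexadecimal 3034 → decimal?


Positional values:
Position 0: 4 × 16^0 = 4 × 1 = 4
Position 1: 3 × 16^1 = 3 × 16 = 48
Position 2: 0 × 16^2 = 0 × 256 = 0
Position 3: 3 × 16^3 = 3 × 4096 = 12288
Sum = 4 + 48 + 0 + 12288
= 12340


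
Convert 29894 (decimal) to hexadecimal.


Divide by 16 repeatedly:
29894 ÷ 16 = 1868 remainder 6 (6)
1868 ÷ 16 = 116 remainder 12 (C)
116 ÷ 16 = 7 remainder 4 (4)
7 ÷ 16 = 0 remainder 7 (7)
Reading remainders bottom-up:
= 0x74C6


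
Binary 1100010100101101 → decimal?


Positional values:
Bit 0: 1 × 2^0 = 1
Bit 2: 1 × 2^2 = 4
Bit 3: 1 × 2^3 = 8
Bit 5: 1 × 2^5 = 32
Bit 8: 1 × 2^8 = 256
Bit 10: 1 × 2^10 = 1024
Bit 14: 1 × 2^14 = 16384
Bit 15: 1 × 2^15 = 32768
Sum = 1 + 4 + 8 + 32 + 256 + 1024 + 16384 + 32768
= 50477


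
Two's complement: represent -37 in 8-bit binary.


Original: 00100101
Step 1 - Invert all bits: 11011010
Step 2 - Add 1: 11011010 + 1
= 11011011 (represents -37)


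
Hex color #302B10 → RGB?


Hex: #302B10
R = 30₁₆ = 48
G = 2B₁₆ = 43
B = 10₁₆ = 16
= RGB(48, 43, 16)


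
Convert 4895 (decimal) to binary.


Divide by 2 repeatedly:
4895 ÷ 2 = 2447 remainder 1
2447 ÷ 2 = 1223 remainder 1
1223 ÷ 2 = 611 remainder 1
611 ÷ 2 = 305 remainder 1
305 ÷ 2 = 152 remainder 1
152 ÷ 2 = 76 remainder 0
76 ÷ 2 = 38 remainder 0
38 ÷ 2 = 19 remainder 0
19 ÷ 2 = 9 remainder 1
9 ÷ 2 = 4 remainder 1
4 ÷ 2 = 2 remainder 0
2 ÷ 2 = 1 remainder 0
1 ÷ 2 = 0 remainder 1
Reading remainders bottom-up:
= 1001100011111


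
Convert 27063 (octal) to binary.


Each octal digit → 3 binary bits:
  2 = 010
  7 = 111
  0 = 000
  6 = 110
  3 = 011
Concatenate: 010 111 000 110 011
= 010111000110011


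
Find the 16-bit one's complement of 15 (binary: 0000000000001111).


Original: 0000000000001111
Invert all bits:
  bit 0: 0 → 1
  bit 1: 0 → 1
  bit 2: 0 → 1
  bit 3: 0 → 1
  bit 4: 0 → 1
  bit 5: 0 → 1
  bit 6: 0 → 1
  bit 7: 0 → 1
  bit 8: 0 → 1
  bit 9: 0 → 1
  bit 10: 0 → 1
  bit 11: 0 → 1
  bit 12: 1 → 0
  bit 13: 1 → 0
  bit 14: 1 → 0
  bit 15: 1 → 0
= 1111111111110000


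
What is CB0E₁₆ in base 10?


Positional values:
Position 0: E × 16^0 = 14 × 1 = 14
Position 1: 0 × 16^1 = 0 × 16 = 0
Position 2: B × 16^2 = 11 × 256 = 2816
Position 3: C × 16^3 = 12 × 4096 = 49152
Sum = 14 + 0 + 2816 + 49152
= 51982


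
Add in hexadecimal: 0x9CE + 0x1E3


Align and add column by column (LSB to MSB, each column mod 16 with carry):
  09CE
+ 01E3
  ----
  col 0: E(14) + 3(3) + 0 (carry in) = 17 → 1(1), carry out 1
  col 1: C(12) + E(14) + 1 (carry in) = 27 → B(11), carry out 1
  col 2: 9(9) + 1(1) + 1 (carry in) = 11 → B(11), carry out 0
  col 3: 0(0) + 0(0) + 0 (carry in) = 0 → 0(0), carry out 0
Reading digits MSB→LSB: 0BB1
Strip leading zeros: BB1
= 0xBB1


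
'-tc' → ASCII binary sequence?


String: '-tc'  (3 characters)
Per-character ASCII lookup:
  '-': special character: '-' = 45 → 101101
  't': lowercase starts at 97: 't' = 97 + 19 = 116 → 1110100
  'c': lowercase starts at 97: 'c' = 97 + 2 = 99 → 1100011
= 101101 1110100 1100011


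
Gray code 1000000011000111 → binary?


Gray code: 1000000011000111
MSB stays the same: 1
Each subsequent bit = prev_binary XOR current_gray:
  B[1] = 1 XOR 0 = 1
  B[2] = 1 XOR 0 = 1
  B[3] = 1 XOR 0 = 1
  B[4] = 1 XOR 0 = 1
  B[5] = 1 XOR 0 = 1
  B[6] = 1 XOR 0 = 1
  B[7] = 1 XOR 0 = 1
  B[8] = 1 XOR 1 = 0
  B[9] = 0 XOR 1 = 1
  B[10] = 1 XOR 0 = 1
  B[11] = 1 XOR 0 = 1
  B[12] = 1 XOR 0 = 1
  B[13] = 1 XOR 1 = 0
  B[14] = 0 XOR 1 = 1
  B[15] = 1 XOR 1 = 0
= 1111111101111010 (65402 decimal)


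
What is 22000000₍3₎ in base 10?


Positional values (base 3):
  0 × 3^0 = 0 × 1 = 0
  0 × 3^1 = 0 × 3 = 0
  0 × 3^2 = 0 × 9 = 0
  0 × 3^3 = 0 × 27 = 0
  0 × 3^4 = 0 × 81 = 0
  0 × 3^5 = 0 × 243 = 0
  2 × 3^6 = 2 × 729 = 1458
  2 × 3^7 = 2 × 2187 = 4374
Sum = 0 + 0 + 0 + 0 + 0 + 0 + 1458 + 4374
= 5832


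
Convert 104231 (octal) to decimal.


Positional values:
Position 0: 1 × 8^0 = 1
Position 1: 3 × 8^1 = 24
Position 2: 2 × 8^2 = 128
Position 3: 4 × 8^3 = 2048
Position 4: 0 × 8^4 = 0
Position 5: 1 × 8^5 = 32768
Sum = 1 + 24 + 128 + 2048 + 0 + 32768
= 34969


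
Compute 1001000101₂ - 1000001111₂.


Align and subtract column by column (LSB to MSB, borrowing when needed):
  1001000101
- 1000001111
  ----------
  col 0: (1 - 0 borrow-in) - 1 → 1 - 1 = 0, borrow out 0
  col 1: (0 - 0 borrow-in) - 1 → borrow from next column: (0+2) - 1 = 1, borrow out 1
  col 2: (1 - 1 borrow-in) - 1 → borrow from next column: (0+2) - 1 = 1, borrow out 1
  col 3: (0 - 1 borrow-in) - 1 → borrow from next column: (-1+2) - 1 = 0, borrow out 1
  col 4: (0 - 1 borrow-in) - 0 → borrow from next column: (-1+2) - 0 = 1, borrow out 1
  col 5: (0 - 1 borrow-in) - 0 → borrow from next column: (-1+2) - 0 = 1, borrow out 1
  col 6: (1 - 1 borrow-in) - 0 → 0 - 0 = 0, borrow out 0
  col 7: (0 - 0 borrow-in) - 0 → 0 - 0 = 0, borrow out 0
  col 8: (0 - 0 borrow-in) - 0 → 0 - 0 = 0, borrow out 0
  col 9: (1 - 0 borrow-in) - 1 → 1 - 1 = 0, borrow out 0
Reading bits MSB→LSB: 0000110110
Strip leading zeros: 110110
= 110110


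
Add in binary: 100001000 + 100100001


Align and add column by column (LSB to MSB, carry propagating):
  0100001000
+ 0100100001
  ----------
  col 0: 0 + 1 + 0 (carry in) = 1 → bit 1, carry out 0
  col 1: 0 + 0 + 0 (carry in) = 0 → bit 0, carry out 0
  col 2: 0 + 0 + 0 (carry in) = 0 → bit 0, carry out 0
  col 3: 1 + 0 + 0 (carry in) = 1 → bit 1, carry out 0
  col 4: 0 + 0 + 0 (carry in) = 0 → bit 0, carry out 0
  col 5: 0 + 1 + 0 (carry in) = 1 → bit 1, carry out 0
  col 6: 0 + 0 + 0 (carry in) = 0 → bit 0, carry out 0
  col 7: 0 + 0 + 0 (carry in) = 0 → bit 0, carry out 0
  col 8: 1 + 1 + 0 (carry in) = 2 → bit 0, carry out 1
  col 9: 0 + 0 + 1 (carry in) = 1 → bit 1, carry out 0
Reading bits MSB→LSB: 1000101001
Strip leading zeros: 1000101001
= 1000101001


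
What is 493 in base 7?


Divide by 7 repeatedly:
493 ÷ 7 = 70 remainder 3
70 ÷ 7 = 10 remainder 0
10 ÷ 7 = 1 remainder 3
1 ÷ 7 = 0 remainder 1
Reading remainders bottom-up:
= 1303


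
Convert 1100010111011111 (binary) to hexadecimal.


Group into 4-bit nibbles: 1100010111011111
  1100 = C
  0101 = 5
  1101 = D
  1111 = F
= 0xC5DF


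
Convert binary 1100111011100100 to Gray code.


Binary: 1100111011100100
Gray code: G = B XOR (B >> 1)
B >> 1 = 0110011101110010
1100111011100100 XOR 0110011101110010:
  1 XOR 0 = 1
  1 XOR 1 = 0
  0 XOR 1 = 1
  0 XOR 0 = 0
  1 XOR 0 = 1
  1 XOR 1 = 0
  1 XOR 1 = 0
  0 XOR 1 = 1
  1 XOR 0 = 1
  1 XOR 1 = 0
  1 XOR 1 = 0
  0 XOR 1 = 1
  0 XOR 0 = 0
  1 XOR 0 = 1
  0 XOR 1 = 1
  0 XOR 0 = 0
= 1010100110010110


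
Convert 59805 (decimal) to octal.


Divide by 8 repeatedly:
59805 ÷ 8 = 7475 remainder 5
7475 ÷ 8 = 934 remainder 3
934 ÷ 8 = 116 remainder 6
116 ÷ 8 = 14 remainder 4
14 ÷ 8 = 1 remainder 6
1 ÷ 8 = 0 remainder 1
Reading remainders bottom-up:
= 0o164635


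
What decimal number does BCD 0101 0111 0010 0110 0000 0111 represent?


Each 4-bit group → digit:
  0101 → 5
  0111 → 7
  0010 → 2
  0110 → 6
  0000 → 0
  0111 → 7
= 572607


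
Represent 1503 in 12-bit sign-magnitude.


Sign bit: 0 (positive)
Magnitude: 1503 = 10111011111
= 010111011111


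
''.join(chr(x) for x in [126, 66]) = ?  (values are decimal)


Codes (decimal): 126 66
Per-code ASCII lookup:
  126  (special character) → '~'
  66  (range 65-90: uppercase, 66 - 65 = 1) → 'B'
= '~B'


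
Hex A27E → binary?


Each hex digit → 4 binary bits:
  A = 1010
  2 = 0010
  7 = 0111
  E = 1110
Concatenate: 1010 0010 0111 1110
= 1010001001111110


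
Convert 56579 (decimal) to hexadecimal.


Divide by 16 repeatedly:
56579 ÷ 16 = 3536 remainder 3 (3)
3536 ÷ 16 = 221 remainder 0 (0)
221 ÷ 16 = 13 remainder 13 (D)
13 ÷ 16 = 0 remainder 13 (D)
Reading remainders bottom-up:
= 0xDD03


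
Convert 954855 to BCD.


Each digit → 4-bit binary:
  9 → 1001
  5 → 0101
  4 → 0100
  8 → 1000
  5 → 0101
  5 → 0101
= 1001 0101 0100 1000 0101 0101


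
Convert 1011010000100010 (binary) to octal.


Group into 3-bit groups: 001011010000100010
  001 = 1
  011 = 3
  010 = 2
  000 = 0
  100 = 4
  010 = 2
= 0o132042


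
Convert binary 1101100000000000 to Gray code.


Binary: 1101100000000000
Gray code: G = B XOR (B >> 1)
B >> 1 = 0110110000000000
1101100000000000 XOR 0110110000000000:
  1 XOR 0 = 1
  1 XOR 1 = 0
  0 XOR 1 = 1
  1 XOR 0 = 1
  1 XOR 1 = 0
  0 XOR 1 = 1
  0 XOR 0 = 0
  0 XOR 0 = 0
  0 XOR 0 = 0
  0 XOR 0 = 0
  0 XOR 0 = 0
  0 XOR 0 = 0
  0 XOR 0 = 0
  0 XOR 0 = 0
  0 XOR 0 = 0
  0 XOR 0 = 0
= 1011010000000000


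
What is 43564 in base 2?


Divide by 2 repeatedly:
43564 ÷ 2 = 21782 remainder 0
21782 ÷ 2 = 10891 remainder 0
10891 ÷ 2 = 5445 remainder 1
5445 ÷ 2 = 2722 remainder 1
2722 ÷ 2 = 1361 remainder 0
1361 ÷ 2 = 680 remainder 1
680 ÷ 2 = 340 remainder 0
340 ÷ 2 = 170 remainder 0
170 ÷ 2 = 85 remainder 0
85 ÷ 2 = 42 remainder 1
42 ÷ 2 = 21 remainder 0
21 ÷ 2 = 10 remainder 1
10 ÷ 2 = 5 remainder 0
5 ÷ 2 = 2 remainder 1
2 ÷ 2 = 1 remainder 0
1 ÷ 2 = 0 remainder 1
Reading remainders bottom-up:
= 1010101000101100


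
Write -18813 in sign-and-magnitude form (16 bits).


Sign bit: 1 (negative)
Magnitude: 18813 = 100100101111101
= 1100100101111101


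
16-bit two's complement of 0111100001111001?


Original: 0111100001111001
Step 1 - Invert all bits: 1000011110000110
Step 2 - Add 1: 1000011110000110 + 1
= 1000011110000111 (represents -30841)


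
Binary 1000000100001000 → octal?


Group into 3-bit groups: 001000000100001000
  001 = 1
  000 = 0
  000 = 0
  100 = 4
  001 = 1
  000 = 0
= 0o100410


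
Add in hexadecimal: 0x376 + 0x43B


Align and add column by column (LSB to MSB, each column mod 16 with carry):
  0376
+ 043B
  ----
  col 0: 6(6) + B(11) + 0 (carry in) = 17 → 1(1), carry out 1
  col 1: 7(7) + 3(3) + 1 (carry in) = 11 → B(11), carry out 0
  col 2: 3(3) + 4(4) + 0 (carry in) = 7 → 7(7), carry out 0
  col 3: 0(0) + 0(0) + 0 (carry in) = 0 → 0(0), carry out 0
Reading digits MSB→LSB: 07B1
Strip leading zeros: 7B1
= 0x7B1


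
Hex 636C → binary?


Each hex digit → 4 binary bits:
  6 = 0110
  3 = 0011
  6 = 0110
  C = 1100
Concatenate: 0110 0011 0110 1100
= 0110001101101100


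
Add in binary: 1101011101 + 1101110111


Align and add column by column (LSB to MSB, carry propagating):
  01101011101
+ 01101110111
  -----------
  col 0: 1 + 1 + 0 (carry in) = 2 → bit 0, carry out 1
  col 1: 0 + 1 + 1 (carry in) = 2 → bit 0, carry out 1
  col 2: 1 + 1 + 1 (carry in) = 3 → bit 1, carry out 1
  col 3: 1 + 0 + 1 (carry in) = 2 → bit 0, carry out 1
  col 4: 1 + 1 + 1 (carry in) = 3 → bit 1, carry out 1
  col 5: 0 + 1 + 1 (carry in) = 2 → bit 0, carry out 1
  col 6: 1 + 1 + 1 (carry in) = 3 → bit 1, carry out 1
  col 7: 0 + 0 + 1 (carry in) = 1 → bit 1, carry out 0
  col 8: 1 + 1 + 0 (carry in) = 2 → bit 0, carry out 1
  col 9: 1 + 1 + 1 (carry in) = 3 → bit 1, carry out 1
  col 10: 0 + 0 + 1 (carry in) = 1 → bit 1, carry out 0
Reading bits MSB→LSB: 11011010100
Strip leading zeros: 11011010100
= 11011010100


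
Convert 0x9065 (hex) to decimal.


Positional values:
Position 0: 5 × 16^0 = 5 × 1 = 5
Position 1: 6 × 16^1 = 6 × 16 = 96
Position 2: 0 × 16^2 = 0 × 256 = 0
Position 3: 9 × 16^3 = 9 × 4096 = 36864
Sum = 5 + 96 + 0 + 36864
= 36965


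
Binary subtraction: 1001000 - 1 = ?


Align and subtract column by column (LSB to MSB, borrowing when needed):
  1001000
- 0000001
  -------
  col 0: (0 - 0 borrow-in) - 1 → borrow from next column: (0+2) - 1 = 1, borrow out 1
  col 1: (0 - 1 borrow-in) - 0 → borrow from next column: (-1+2) - 0 = 1, borrow out 1
  col 2: (0 - 1 borrow-in) - 0 → borrow from next column: (-1+2) - 0 = 1, borrow out 1
  col 3: (1 - 1 borrow-in) - 0 → 0 - 0 = 0, borrow out 0
  col 4: (0 - 0 borrow-in) - 0 → 0 - 0 = 0, borrow out 0
  col 5: (0 - 0 borrow-in) - 0 → 0 - 0 = 0, borrow out 0
  col 6: (1 - 0 borrow-in) - 0 → 1 - 0 = 1, borrow out 0
Reading bits MSB→LSB: 1000111
Strip leading zeros: 1000111
= 1000111


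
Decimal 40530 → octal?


Divide by 8 repeatedly:
40530 ÷ 8 = 5066 remainder 2
5066 ÷ 8 = 633 remainder 2
633 ÷ 8 = 79 remainder 1
79 ÷ 8 = 9 remainder 7
9 ÷ 8 = 1 remainder 1
1 ÷ 8 = 0 remainder 1
Reading remainders bottom-up:
= 0o117122


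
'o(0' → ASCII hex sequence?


String: 'o(0'  (3 characters)
Per-character ASCII lookup:
  'o': lowercase starts at 97: 'o' = 97 + 14 = 111 → 0x6F
  '(': special character: '(' = 40 → 0x28
  '0': digits start at 48: '0' = 48 + 0 = 48 → 0x30
= 0x6F 0x28 0x30


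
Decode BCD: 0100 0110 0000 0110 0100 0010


Each 4-bit group → digit:
  0100 → 4
  0110 → 6
  0000 → 0
  0110 → 6
  0100 → 4
  0010 → 2
= 460642


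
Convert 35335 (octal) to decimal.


Positional values:
Position 0: 5 × 8^0 = 5
Position 1: 3 × 8^1 = 24
Position 2: 3 × 8^2 = 192
Position 3: 5 × 8^3 = 2560
Position 4: 3 × 8^4 = 12288
Sum = 5 + 24 + 192 + 2560 + 12288
= 15069


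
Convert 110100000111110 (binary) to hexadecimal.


Group into 4-bit nibbles: 0110100000111110
  0110 = 6
  1000 = 8
  0011 = 3
  1110 = E
= 0x683E


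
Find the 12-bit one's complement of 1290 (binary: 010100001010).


Original: 010100001010
Invert all bits:
  bit 0: 0 → 1
  bit 1: 1 → 0
  bit 2: 0 → 1
  bit 3: 1 → 0
  bit 4: 0 → 1
  bit 5: 0 → 1
  bit 6: 0 → 1
  bit 7: 0 → 1
  bit 8: 1 → 0
  bit 9: 0 → 1
  bit 10: 1 → 0
  bit 11: 0 → 1
= 101011110101


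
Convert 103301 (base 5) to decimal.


Positional values (base 5):
  1 × 5^0 = 1 × 1 = 1
  0 × 5^1 = 0 × 5 = 0
  3 × 5^2 = 3 × 25 = 75
  3 × 5^3 = 3 × 125 = 375
  0 × 5^4 = 0 × 625 = 0
  1 × 5^5 = 1 × 3125 = 3125
Sum = 1 + 0 + 75 + 375 + 0 + 3125
= 3576


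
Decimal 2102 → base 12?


Divide by 12 repeatedly:
2102 ÷ 12 = 175 remainder 2
175 ÷ 12 = 14 remainder 7
14 ÷ 12 = 1 remainder 2
1 ÷ 12 = 0 remainder 1
Reading remainders bottom-up:
= 1272


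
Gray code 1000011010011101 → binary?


Gray code: 1000011010011101
MSB stays the same: 1
Each subsequent bit = prev_binary XOR current_gray:
  B[1] = 1 XOR 0 = 1
  B[2] = 1 XOR 0 = 1
  B[3] = 1 XOR 0 = 1
  B[4] = 1 XOR 0 = 1
  B[5] = 1 XOR 1 = 0
  B[6] = 0 XOR 1 = 1
  B[7] = 1 XOR 0 = 1
  B[8] = 1 XOR 1 = 0
  B[9] = 0 XOR 0 = 0
  B[10] = 0 XOR 0 = 0
  B[11] = 0 XOR 1 = 1
  B[12] = 1 XOR 1 = 0
  B[13] = 0 XOR 1 = 1
  B[14] = 1 XOR 0 = 1
  B[15] = 1 XOR 1 = 0
= 1111101100010110 (64278 decimal)


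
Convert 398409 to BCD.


Each digit → 4-bit binary:
  3 → 0011
  9 → 1001
  8 → 1000
  4 → 0100
  0 → 0000
  9 → 1001
= 0011 1001 1000 0100 0000 1001


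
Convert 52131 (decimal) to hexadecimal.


Divide by 16 repeatedly:
52131 ÷ 16 = 3258 remainder 3 (3)
3258 ÷ 16 = 203 remainder 10 (A)
203 ÷ 16 = 12 remainder 11 (B)
12 ÷ 16 = 0 remainder 12 (C)
Reading remainders bottom-up:
= 0xCBA3


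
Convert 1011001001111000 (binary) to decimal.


Positional values:
Bit 3: 1 × 2^3 = 8
Bit 4: 1 × 2^4 = 16
Bit 5: 1 × 2^5 = 32
Bit 6: 1 × 2^6 = 64
Bit 9: 1 × 2^9 = 512
Bit 12: 1 × 2^12 = 4096
Bit 13: 1 × 2^13 = 8192
Bit 15: 1 × 2^15 = 32768
Sum = 8 + 16 + 32 + 64 + 512 + 4096 + 8192 + 32768
= 45688


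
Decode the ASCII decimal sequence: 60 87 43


Codes (decimal): 60 87 43
Per-code ASCII lookup:
  60  (special character) → '<'
  87  (range 65-90: uppercase, 87 - 65 = 22) → 'W'
  43  (special character) → '+'
= '<W+'


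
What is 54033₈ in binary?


Each octal digit → 3 binary bits:
  5 = 101
  4 = 100
  0 = 000
  3 = 011
  3 = 011
Concatenate: 101 100 000 011 011
= 101100000011011


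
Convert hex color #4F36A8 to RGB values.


Hex: #4F36A8
R = 4F₁₆ = 79
G = 36₁₆ = 54
B = A8₁₆ = 168
= RGB(79, 54, 168)


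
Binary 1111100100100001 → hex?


Group into 4-bit nibbles: 1111100100100001
  1111 = F
  1001 = 9
  0010 = 2
  0001 = 1
= 0xF921


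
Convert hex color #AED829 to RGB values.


Hex: #AED829
R = AE₁₆ = 174
G = D8₁₆ = 216
B = 29₁₆ = 41
= RGB(174, 216, 41)


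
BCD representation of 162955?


Each digit → 4-bit binary:
  1 → 0001
  6 → 0110
  2 → 0010
  9 → 1001
  5 → 0101
  5 → 0101
= 0001 0110 0010 1001 0101 0101


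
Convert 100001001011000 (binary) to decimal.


Positional values:
Bit 3: 1 × 2^3 = 8
Bit 4: 1 × 2^4 = 16
Bit 6: 1 × 2^6 = 64
Bit 9: 1 × 2^9 = 512
Bit 14: 1 × 2^14 = 16384
Sum = 8 + 16 + 64 + 512 + 16384
= 16984


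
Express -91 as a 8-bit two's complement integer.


Original: 01011011
Step 1 - Invert all bits: 10100100
Step 2 - Add 1: 10100100 + 1
= 10100101 (represents -91)


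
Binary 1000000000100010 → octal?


Group into 3-bit groups: 001000000000100010
  001 = 1
  000 = 0
  000 = 0
  000 = 0
  100 = 4
  010 = 2
= 0o100042


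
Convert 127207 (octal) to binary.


Each octal digit → 3 binary bits:
  1 = 001
  2 = 010
  7 = 111
  2 = 010
  0 = 000
  7 = 111
Concatenate: 001 010 111 010 000 111
= 001010111010000111


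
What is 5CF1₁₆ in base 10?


Positional values:
Position 0: 1 × 16^0 = 1 × 1 = 1
Position 1: F × 16^1 = 15 × 16 = 240
Position 2: C × 16^2 = 12 × 256 = 3072
Position 3: 5 × 16^3 = 5 × 4096 = 20480
Sum = 1 + 240 + 3072 + 20480
= 23793


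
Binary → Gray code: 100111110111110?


Binary: 100111110111110
Gray code: G = B XOR (B >> 1)
B >> 1 = 010011111011111
100111110111110 XOR 010011111011111:
  1 XOR 0 = 1
  0 XOR 1 = 1
  0 XOR 0 = 0
  1 XOR 0 = 1
  1 XOR 1 = 0
  1 XOR 1 = 0
  1 XOR 1 = 0
  1 XOR 1 = 0
  0 XOR 1 = 1
  1 XOR 0 = 1
  1 XOR 1 = 0
  1 XOR 1 = 0
  1 XOR 1 = 0
  1 XOR 1 = 0
  0 XOR 1 = 1
= 110100001100001


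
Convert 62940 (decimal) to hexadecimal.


Divide by 16 repeatedly:
62940 ÷ 16 = 3933 remainder 12 (C)
3933 ÷ 16 = 245 remainder 13 (D)
245 ÷ 16 = 15 remainder 5 (5)
15 ÷ 16 = 0 remainder 15 (F)
Reading remainders bottom-up:
= 0xF5DC


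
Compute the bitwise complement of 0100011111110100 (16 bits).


Original: 0100011111110100
Invert all bits:
  bit 0: 0 → 1
  bit 1: 1 → 0
  bit 2: 0 → 1
  bit 3: 0 → 1
  bit 4: 0 → 1
  bit 5: 1 → 0
  bit 6: 1 → 0
  bit 7: 1 → 0
  bit 8: 1 → 0
  bit 9: 1 → 0
  bit 10: 1 → 0
  bit 11: 1 → 0
  bit 12: 0 → 1
  bit 13: 1 → 0
  bit 14: 0 → 1
  bit 15: 0 → 1
= 1011100000001011


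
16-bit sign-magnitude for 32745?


Sign bit: 0 (positive)
Magnitude: 32745 = 111111111101001
= 0111111111101001


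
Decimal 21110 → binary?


Divide by 2 repeatedly:
21110 ÷ 2 = 10555 remainder 0
10555 ÷ 2 = 5277 remainder 1
5277 ÷ 2 = 2638 remainder 1
2638 ÷ 2 = 1319 remainder 0
1319 ÷ 2 = 659 remainder 1
659 ÷ 2 = 329 remainder 1
329 ÷ 2 = 164 remainder 1
164 ÷ 2 = 82 remainder 0
82 ÷ 2 = 41 remainder 0
41 ÷ 2 = 20 remainder 1
20 ÷ 2 = 10 remainder 0
10 ÷ 2 = 5 remainder 0
5 ÷ 2 = 2 remainder 1
2 ÷ 2 = 1 remainder 0
1 ÷ 2 = 0 remainder 1
Reading remainders bottom-up:
= 101001001110110


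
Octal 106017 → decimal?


Positional values:
Position 0: 7 × 8^0 = 7
Position 1: 1 × 8^1 = 8
Position 2: 0 × 8^2 = 0
Position 3: 6 × 8^3 = 3072
Position 4: 0 × 8^4 = 0
Position 5: 1 × 8^5 = 32768
Sum = 7 + 8 + 0 + 3072 + 0 + 32768
= 35855


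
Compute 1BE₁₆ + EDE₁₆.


Align and add column by column (LSB to MSB, each column mod 16 with carry):
  01BE
+ 0EDE
  ----
  col 0: E(14) + E(14) + 0 (carry in) = 28 → C(12), carry out 1
  col 1: B(11) + D(13) + 1 (carry in) = 25 → 9(9), carry out 1
  col 2: 1(1) + E(14) + 1 (carry in) = 16 → 0(0), carry out 1
  col 3: 0(0) + 0(0) + 1 (carry in) = 1 → 1(1), carry out 0
Reading digits MSB→LSB: 109C
Strip leading zeros: 109C
= 0x109C


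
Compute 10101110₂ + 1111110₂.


Align and add column by column (LSB to MSB, carry propagating):
  010101110
+ 001111110
  ---------
  col 0: 0 + 0 + 0 (carry in) = 0 → bit 0, carry out 0
  col 1: 1 + 1 + 0 (carry in) = 2 → bit 0, carry out 1
  col 2: 1 + 1 + 1 (carry in) = 3 → bit 1, carry out 1
  col 3: 1 + 1 + 1 (carry in) = 3 → bit 1, carry out 1
  col 4: 0 + 1 + 1 (carry in) = 2 → bit 0, carry out 1
  col 5: 1 + 1 + 1 (carry in) = 3 → bit 1, carry out 1
  col 6: 0 + 1 + 1 (carry in) = 2 → bit 0, carry out 1
  col 7: 1 + 0 + 1 (carry in) = 2 → bit 0, carry out 1
  col 8: 0 + 0 + 1 (carry in) = 1 → bit 1, carry out 0
Reading bits MSB→LSB: 100101100
Strip leading zeros: 100101100
= 100101100


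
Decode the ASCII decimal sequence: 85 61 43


Codes (decimal): 85 61 43
Per-code ASCII lookup:
  85  (range 65-90: uppercase, 85 - 65 = 20) → 'U'
  61  (special character) → '='
  43  (special character) → '+'
= 'U=+'


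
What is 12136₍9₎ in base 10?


Positional values (base 9):
  6 × 9^0 = 6 × 1 = 6
  3 × 9^1 = 3 × 9 = 27
  1 × 9^2 = 1 × 81 = 81
  2 × 9^3 = 2 × 729 = 1458
  1 × 9^4 = 1 × 6561 = 6561
Sum = 6 + 27 + 81 + 1458 + 6561
= 8133


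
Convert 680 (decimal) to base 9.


Divide by 9 repeatedly:
680 ÷ 9 = 75 remainder 5
75 ÷ 9 = 8 remainder 3
8 ÷ 9 = 0 remainder 8
Reading remainders bottom-up:
= 835


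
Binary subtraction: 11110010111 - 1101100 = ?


Align and subtract column by column (LSB to MSB, borrowing when needed):
  11110010111
- 00001101100
  -----------
  col 0: (1 - 0 borrow-in) - 0 → 1 - 0 = 1, borrow out 0
  col 1: (1 - 0 borrow-in) - 0 → 1 - 0 = 1, borrow out 0
  col 2: (1 - 0 borrow-in) - 1 → 1 - 1 = 0, borrow out 0
  col 3: (0 - 0 borrow-in) - 1 → borrow from next column: (0+2) - 1 = 1, borrow out 1
  col 4: (1 - 1 borrow-in) - 0 → 0 - 0 = 0, borrow out 0
  col 5: (0 - 0 borrow-in) - 1 → borrow from next column: (0+2) - 1 = 1, borrow out 1
  col 6: (0 - 1 borrow-in) - 1 → borrow from next column: (-1+2) - 1 = 0, borrow out 1
  col 7: (1 - 1 borrow-in) - 0 → 0 - 0 = 0, borrow out 0
  col 8: (1 - 0 borrow-in) - 0 → 1 - 0 = 1, borrow out 0
  col 9: (1 - 0 borrow-in) - 0 → 1 - 0 = 1, borrow out 0
  col 10: (1 - 0 borrow-in) - 0 → 1 - 0 = 1, borrow out 0
Reading bits MSB→LSB: 11100101011
Strip leading zeros: 11100101011
= 11100101011
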